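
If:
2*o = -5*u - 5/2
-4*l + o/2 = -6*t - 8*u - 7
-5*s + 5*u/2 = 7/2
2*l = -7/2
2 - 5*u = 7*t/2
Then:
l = -7/4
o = -1240/51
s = 3991/1020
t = -643/51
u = 941/102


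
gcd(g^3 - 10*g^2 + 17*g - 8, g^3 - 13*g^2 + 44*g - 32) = g^2 - 9*g + 8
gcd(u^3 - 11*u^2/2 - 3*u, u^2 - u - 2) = 1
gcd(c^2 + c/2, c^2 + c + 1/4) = c + 1/2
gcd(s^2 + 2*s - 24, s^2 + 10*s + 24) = s + 6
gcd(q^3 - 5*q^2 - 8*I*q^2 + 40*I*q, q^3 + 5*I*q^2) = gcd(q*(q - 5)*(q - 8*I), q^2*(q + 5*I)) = q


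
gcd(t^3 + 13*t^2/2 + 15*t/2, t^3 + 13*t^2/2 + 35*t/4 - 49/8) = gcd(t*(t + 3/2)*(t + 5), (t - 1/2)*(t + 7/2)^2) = 1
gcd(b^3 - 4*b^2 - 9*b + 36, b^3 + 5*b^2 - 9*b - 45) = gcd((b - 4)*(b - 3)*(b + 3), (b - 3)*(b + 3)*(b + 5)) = b^2 - 9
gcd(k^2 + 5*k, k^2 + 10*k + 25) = k + 5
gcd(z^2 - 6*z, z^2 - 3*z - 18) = z - 6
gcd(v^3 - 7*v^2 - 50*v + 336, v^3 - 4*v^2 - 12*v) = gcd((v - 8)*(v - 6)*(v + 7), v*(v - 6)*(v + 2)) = v - 6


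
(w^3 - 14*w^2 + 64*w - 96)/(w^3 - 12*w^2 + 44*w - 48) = (w - 4)/(w - 2)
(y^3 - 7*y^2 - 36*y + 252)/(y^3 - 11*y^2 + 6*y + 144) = (y^2 - y - 42)/(y^2 - 5*y - 24)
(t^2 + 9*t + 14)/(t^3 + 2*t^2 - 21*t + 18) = (t^2 + 9*t + 14)/(t^3 + 2*t^2 - 21*t + 18)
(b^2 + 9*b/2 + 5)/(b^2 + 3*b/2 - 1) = (2*b + 5)/(2*b - 1)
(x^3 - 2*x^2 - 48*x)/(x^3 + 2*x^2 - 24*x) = (x - 8)/(x - 4)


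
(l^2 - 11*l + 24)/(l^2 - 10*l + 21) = (l - 8)/(l - 7)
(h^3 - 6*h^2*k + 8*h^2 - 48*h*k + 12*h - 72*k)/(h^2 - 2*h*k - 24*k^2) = (h^2 + 8*h + 12)/(h + 4*k)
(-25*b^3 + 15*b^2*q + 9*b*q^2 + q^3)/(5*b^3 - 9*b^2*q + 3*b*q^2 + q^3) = (5*b + q)/(-b + q)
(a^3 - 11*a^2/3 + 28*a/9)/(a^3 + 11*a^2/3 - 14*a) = (a - 4/3)/(a + 6)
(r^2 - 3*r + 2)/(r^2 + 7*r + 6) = (r^2 - 3*r + 2)/(r^2 + 7*r + 6)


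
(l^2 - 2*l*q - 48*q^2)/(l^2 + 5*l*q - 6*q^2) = (-l + 8*q)/(-l + q)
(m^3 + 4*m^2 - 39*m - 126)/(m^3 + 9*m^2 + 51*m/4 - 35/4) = 4*(m^2 - 3*m - 18)/(4*m^2 + 8*m - 5)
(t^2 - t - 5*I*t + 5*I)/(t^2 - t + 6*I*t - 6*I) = (t - 5*I)/(t + 6*I)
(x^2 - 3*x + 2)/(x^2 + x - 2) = (x - 2)/(x + 2)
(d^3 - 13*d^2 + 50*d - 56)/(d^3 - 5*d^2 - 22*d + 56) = (d - 4)/(d + 4)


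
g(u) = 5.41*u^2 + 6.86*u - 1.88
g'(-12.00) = -122.98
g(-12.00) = 694.84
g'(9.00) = 104.24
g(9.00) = 498.07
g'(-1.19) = -6.02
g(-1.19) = -2.38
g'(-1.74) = -11.97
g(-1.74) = 2.56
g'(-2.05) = -15.32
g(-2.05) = 6.79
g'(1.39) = 21.90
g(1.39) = 18.11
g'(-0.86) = -2.45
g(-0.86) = -3.78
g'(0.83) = 15.84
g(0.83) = 7.54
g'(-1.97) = -14.46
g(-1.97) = 5.60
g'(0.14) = 8.37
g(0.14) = -0.81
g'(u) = 10.82*u + 6.86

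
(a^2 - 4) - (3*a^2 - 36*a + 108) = -2*a^2 + 36*a - 112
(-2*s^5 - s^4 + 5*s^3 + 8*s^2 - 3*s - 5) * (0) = 0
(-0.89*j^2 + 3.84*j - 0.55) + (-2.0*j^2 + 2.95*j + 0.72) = -2.89*j^2 + 6.79*j + 0.17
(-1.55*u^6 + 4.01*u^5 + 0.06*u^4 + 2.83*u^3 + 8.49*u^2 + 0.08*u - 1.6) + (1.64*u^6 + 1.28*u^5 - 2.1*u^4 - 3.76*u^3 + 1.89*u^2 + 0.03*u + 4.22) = 0.0899999999999999*u^6 + 5.29*u^5 - 2.04*u^4 - 0.93*u^3 + 10.38*u^2 + 0.11*u + 2.62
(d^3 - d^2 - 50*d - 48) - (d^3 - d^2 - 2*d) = -48*d - 48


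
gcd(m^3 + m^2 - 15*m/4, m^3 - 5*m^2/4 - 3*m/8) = m^2 - 3*m/2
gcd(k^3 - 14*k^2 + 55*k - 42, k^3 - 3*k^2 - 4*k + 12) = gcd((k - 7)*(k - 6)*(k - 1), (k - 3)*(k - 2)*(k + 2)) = 1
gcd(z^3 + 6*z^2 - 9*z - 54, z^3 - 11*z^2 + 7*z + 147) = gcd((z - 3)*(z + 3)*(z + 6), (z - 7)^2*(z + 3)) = z + 3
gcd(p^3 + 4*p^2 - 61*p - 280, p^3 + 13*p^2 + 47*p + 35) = p^2 + 12*p + 35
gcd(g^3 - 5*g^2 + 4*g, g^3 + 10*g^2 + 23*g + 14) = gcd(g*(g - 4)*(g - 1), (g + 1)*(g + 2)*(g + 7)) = 1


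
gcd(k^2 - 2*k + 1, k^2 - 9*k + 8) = k - 1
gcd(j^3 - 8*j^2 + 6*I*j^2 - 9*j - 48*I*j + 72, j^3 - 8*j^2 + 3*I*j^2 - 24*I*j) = j^2 + j*(-8 + 3*I) - 24*I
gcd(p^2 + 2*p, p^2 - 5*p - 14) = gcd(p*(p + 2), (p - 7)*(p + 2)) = p + 2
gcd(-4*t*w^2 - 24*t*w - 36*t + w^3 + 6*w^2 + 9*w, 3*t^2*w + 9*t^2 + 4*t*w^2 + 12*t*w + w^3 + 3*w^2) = w + 3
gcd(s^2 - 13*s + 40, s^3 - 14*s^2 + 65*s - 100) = s - 5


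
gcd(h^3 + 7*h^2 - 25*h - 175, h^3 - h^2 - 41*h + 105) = h^2 + 2*h - 35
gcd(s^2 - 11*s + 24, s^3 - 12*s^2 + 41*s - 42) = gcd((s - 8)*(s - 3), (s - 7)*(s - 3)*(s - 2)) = s - 3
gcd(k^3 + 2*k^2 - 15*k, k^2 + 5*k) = k^2 + 5*k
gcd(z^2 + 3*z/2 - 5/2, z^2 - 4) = 1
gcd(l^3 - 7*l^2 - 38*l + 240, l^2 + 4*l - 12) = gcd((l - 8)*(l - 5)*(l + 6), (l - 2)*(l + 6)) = l + 6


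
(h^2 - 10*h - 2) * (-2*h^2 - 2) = -2*h^4 + 20*h^3 + 2*h^2 + 20*h + 4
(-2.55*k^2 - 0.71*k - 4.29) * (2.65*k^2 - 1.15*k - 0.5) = -6.7575*k^4 + 1.051*k^3 - 9.277*k^2 + 5.2885*k + 2.145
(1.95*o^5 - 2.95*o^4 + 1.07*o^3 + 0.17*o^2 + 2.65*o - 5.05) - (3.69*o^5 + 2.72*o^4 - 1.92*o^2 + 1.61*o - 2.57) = -1.74*o^5 - 5.67*o^4 + 1.07*o^3 + 2.09*o^2 + 1.04*o - 2.48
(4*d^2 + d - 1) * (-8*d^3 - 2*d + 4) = -32*d^5 - 8*d^4 + 14*d^2 + 6*d - 4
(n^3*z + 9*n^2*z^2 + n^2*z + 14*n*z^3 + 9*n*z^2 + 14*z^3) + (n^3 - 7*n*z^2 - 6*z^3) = n^3*z + n^3 + 9*n^2*z^2 + n^2*z + 14*n*z^3 + 2*n*z^2 + 8*z^3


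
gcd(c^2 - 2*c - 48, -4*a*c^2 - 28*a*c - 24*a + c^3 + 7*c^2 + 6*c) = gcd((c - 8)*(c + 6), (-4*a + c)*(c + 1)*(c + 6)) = c + 6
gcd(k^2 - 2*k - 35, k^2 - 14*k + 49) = k - 7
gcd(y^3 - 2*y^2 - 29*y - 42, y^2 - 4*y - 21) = y^2 - 4*y - 21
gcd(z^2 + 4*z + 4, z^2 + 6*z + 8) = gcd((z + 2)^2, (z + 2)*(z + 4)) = z + 2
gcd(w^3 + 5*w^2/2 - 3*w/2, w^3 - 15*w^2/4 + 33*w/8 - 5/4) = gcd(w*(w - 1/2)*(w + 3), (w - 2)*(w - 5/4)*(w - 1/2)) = w - 1/2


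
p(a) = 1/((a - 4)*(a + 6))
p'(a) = -1/((a - 4)*(a + 6)^2) - 1/((a - 4)^2*(a + 6)) = 2*(-a - 1)/(a^4 + 4*a^3 - 44*a^2 - 96*a + 576)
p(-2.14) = -0.04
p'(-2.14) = 0.00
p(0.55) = -0.04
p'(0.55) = -0.01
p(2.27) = -0.07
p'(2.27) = -0.03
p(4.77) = 0.12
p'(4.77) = -0.17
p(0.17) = -0.04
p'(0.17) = -0.00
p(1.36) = -0.05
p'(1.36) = -0.01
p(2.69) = -0.09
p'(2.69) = -0.06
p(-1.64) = -0.04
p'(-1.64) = 0.00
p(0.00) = -0.04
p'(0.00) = 0.00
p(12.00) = 0.01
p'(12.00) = 0.00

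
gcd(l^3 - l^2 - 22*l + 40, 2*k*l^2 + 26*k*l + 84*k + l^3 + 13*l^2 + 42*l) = 1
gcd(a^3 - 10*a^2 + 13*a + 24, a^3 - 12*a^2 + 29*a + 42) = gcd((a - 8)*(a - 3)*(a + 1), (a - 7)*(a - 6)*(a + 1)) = a + 1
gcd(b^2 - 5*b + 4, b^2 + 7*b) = 1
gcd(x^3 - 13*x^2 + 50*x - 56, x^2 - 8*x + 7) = x - 7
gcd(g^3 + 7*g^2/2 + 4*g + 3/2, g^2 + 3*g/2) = g + 3/2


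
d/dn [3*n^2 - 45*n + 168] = 6*n - 45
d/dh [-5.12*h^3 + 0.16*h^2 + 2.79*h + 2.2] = -15.36*h^2 + 0.32*h + 2.79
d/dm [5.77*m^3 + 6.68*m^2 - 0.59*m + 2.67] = 17.31*m^2 + 13.36*m - 0.59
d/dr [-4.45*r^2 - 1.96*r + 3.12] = -8.9*r - 1.96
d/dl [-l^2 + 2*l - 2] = 2 - 2*l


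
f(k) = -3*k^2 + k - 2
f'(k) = 1 - 6*k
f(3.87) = -43.06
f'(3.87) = -22.22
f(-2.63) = -25.38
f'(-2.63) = 16.78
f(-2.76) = -27.61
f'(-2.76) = 17.56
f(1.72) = -9.16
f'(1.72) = -9.32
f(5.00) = -72.00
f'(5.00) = -29.00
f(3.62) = -37.69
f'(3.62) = -20.72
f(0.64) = -2.59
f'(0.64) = -2.84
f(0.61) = -2.51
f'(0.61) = -2.66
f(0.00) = -2.00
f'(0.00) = 1.00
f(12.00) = -422.00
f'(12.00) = -71.00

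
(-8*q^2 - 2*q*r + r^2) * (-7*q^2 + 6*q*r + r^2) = 56*q^4 - 34*q^3*r - 27*q^2*r^2 + 4*q*r^3 + r^4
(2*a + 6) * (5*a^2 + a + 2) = 10*a^3 + 32*a^2 + 10*a + 12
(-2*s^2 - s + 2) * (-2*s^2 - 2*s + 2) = 4*s^4 + 6*s^3 - 6*s^2 - 6*s + 4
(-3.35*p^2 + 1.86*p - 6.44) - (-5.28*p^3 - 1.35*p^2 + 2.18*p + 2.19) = 5.28*p^3 - 2.0*p^2 - 0.32*p - 8.63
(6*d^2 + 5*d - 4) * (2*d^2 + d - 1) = 12*d^4 + 16*d^3 - 9*d^2 - 9*d + 4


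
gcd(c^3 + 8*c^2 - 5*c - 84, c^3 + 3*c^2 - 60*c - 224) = c^2 + 11*c + 28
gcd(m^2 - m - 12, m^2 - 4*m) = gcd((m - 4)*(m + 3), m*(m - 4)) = m - 4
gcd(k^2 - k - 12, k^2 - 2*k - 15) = k + 3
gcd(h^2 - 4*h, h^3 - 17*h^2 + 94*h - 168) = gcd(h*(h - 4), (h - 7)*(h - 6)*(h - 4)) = h - 4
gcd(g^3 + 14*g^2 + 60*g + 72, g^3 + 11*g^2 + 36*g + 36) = g^2 + 8*g + 12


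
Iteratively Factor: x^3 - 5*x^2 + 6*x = (x - 2)*(x^2 - 3*x) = (x - 3)*(x - 2)*(x)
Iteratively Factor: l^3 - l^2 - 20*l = (l)*(l^2 - l - 20) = l*(l + 4)*(l - 5)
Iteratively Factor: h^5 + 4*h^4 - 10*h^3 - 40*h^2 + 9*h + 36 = (h + 4)*(h^4 - 10*h^2 + 9) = (h + 3)*(h + 4)*(h^3 - 3*h^2 - h + 3) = (h - 1)*(h + 3)*(h + 4)*(h^2 - 2*h - 3) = (h - 3)*(h - 1)*(h + 3)*(h + 4)*(h + 1)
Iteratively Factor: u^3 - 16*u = (u + 4)*(u^2 - 4*u) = (u - 4)*(u + 4)*(u)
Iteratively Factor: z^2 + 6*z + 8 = (z + 2)*(z + 4)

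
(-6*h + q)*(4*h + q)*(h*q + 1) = -24*h^3*q - 2*h^2*q^2 - 24*h^2 + h*q^3 - 2*h*q + q^2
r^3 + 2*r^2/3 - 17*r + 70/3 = (r - 7/3)*(r - 2)*(r + 5)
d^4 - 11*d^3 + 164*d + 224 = (d - 8)*(d - 7)*(d + 2)^2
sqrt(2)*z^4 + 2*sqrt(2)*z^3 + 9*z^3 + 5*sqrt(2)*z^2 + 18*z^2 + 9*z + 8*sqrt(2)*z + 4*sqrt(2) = (z + 1)^2*(z + 4*sqrt(2))*(sqrt(2)*z + 1)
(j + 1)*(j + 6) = j^2 + 7*j + 6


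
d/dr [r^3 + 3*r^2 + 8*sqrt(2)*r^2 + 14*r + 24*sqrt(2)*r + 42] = 3*r^2 + 6*r + 16*sqrt(2)*r + 14 + 24*sqrt(2)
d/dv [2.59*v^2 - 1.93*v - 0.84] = 5.18*v - 1.93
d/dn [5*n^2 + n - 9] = 10*n + 1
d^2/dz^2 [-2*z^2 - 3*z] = -4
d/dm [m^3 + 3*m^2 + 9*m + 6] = 3*m^2 + 6*m + 9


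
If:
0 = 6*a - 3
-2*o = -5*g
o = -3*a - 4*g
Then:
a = 1/2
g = -3/13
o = -15/26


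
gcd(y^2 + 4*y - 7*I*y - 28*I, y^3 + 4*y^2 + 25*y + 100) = y + 4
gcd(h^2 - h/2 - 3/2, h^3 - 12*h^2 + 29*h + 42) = h + 1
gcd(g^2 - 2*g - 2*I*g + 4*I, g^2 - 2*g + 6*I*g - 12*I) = g - 2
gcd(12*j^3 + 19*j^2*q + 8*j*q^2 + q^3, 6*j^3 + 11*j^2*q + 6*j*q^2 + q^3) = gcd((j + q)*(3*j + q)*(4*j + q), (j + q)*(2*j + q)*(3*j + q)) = 3*j^2 + 4*j*q + q^2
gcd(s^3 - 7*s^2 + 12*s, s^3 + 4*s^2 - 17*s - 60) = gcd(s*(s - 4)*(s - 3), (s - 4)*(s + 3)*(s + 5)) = s - 4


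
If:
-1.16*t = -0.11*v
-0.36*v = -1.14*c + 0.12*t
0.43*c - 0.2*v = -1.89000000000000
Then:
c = 10.28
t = 2.99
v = 31.54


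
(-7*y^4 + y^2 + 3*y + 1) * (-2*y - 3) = 14*y^5 + 21*y^4 - 2*y^3 - 9*y^2 - 11*y - 3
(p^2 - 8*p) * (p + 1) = p^3 - 7*p^2 - 8*p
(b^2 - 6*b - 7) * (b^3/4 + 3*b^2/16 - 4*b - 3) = b^5/4 - 21*b^4/16 - 55*b^3/8 + 315*b^2/16 + 46*b + 21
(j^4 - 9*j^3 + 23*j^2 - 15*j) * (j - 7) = j^5 - 16*j^4 + 86*j^3 - 176*j^2 + 105*j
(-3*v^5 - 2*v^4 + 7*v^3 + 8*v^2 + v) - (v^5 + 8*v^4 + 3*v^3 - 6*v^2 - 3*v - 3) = -4*v^5 - 10*v^4 + 4*v^3 + 14*v^2 + 4*v + 3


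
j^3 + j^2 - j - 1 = (j - 1)*(j + 1)^2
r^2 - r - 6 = (r - 3)*(r + 2)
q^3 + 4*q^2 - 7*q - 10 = (q - 2)*(q + 1)*(q + 5)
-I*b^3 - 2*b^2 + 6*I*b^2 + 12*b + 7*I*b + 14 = (b - 7)*(b - 2*I)*(-I*b - I)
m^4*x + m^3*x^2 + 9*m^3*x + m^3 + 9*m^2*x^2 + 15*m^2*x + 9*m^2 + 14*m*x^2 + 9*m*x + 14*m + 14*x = (m + 2)*(m + 7)*(m + x)*(m*x + 1)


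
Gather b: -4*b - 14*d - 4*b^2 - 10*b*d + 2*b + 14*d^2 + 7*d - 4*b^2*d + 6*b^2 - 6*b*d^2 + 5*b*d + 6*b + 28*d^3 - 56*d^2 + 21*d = b^2*(2 - 4*d) + b*(-6*d^2 - 5*d + 4) + 28*d^3 - 42*d^2 + 14*d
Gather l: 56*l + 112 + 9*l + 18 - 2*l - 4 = 63*l + 126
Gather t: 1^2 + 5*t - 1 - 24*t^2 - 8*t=-24*t^2 - 3*t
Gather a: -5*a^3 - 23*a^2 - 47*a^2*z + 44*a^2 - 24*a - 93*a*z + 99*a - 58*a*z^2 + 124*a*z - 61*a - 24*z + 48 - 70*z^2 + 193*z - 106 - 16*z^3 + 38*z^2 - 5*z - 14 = -5*a^3 + a^2*(21 - 47*z) + a*(-58*z^2 + 31*z + 14) - 16*z^3 - 32*z^2 + 164*z - 72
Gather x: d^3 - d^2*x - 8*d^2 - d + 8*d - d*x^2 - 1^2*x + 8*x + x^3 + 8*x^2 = d^3 - 8*d^2 + 7*d + x^3 + x^2*(8 - d) + x*(7 - d^2)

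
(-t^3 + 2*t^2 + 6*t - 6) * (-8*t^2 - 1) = 8*t^5 - 16*t^4 - 47*t^3 + 46*t^2 - 6*t + 6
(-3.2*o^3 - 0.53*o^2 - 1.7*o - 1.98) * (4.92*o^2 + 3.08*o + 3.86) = -15.744*o^5 - 12.4636*o^4 - 22.3484*o^3 - 17.0234*o^2 - 12.6604*o - 7.6428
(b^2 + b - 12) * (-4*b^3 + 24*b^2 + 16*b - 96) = -4*b^5 + 20*b^4 + 88*b^3 - 368*b^2 - 288*b + 1152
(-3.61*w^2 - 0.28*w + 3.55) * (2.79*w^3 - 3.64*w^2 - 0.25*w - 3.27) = -10.0719*w^5 + 12.3592*w^4 + 11.8262*w^3 - 1.0473*w^2 + 0.0281000000000001*w - 11.6085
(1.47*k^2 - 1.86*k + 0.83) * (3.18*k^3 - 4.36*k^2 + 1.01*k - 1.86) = 4.6746*k^5 - 12.324*k^4 + 12.2337*k^3 - 8.2316*k^2 + 4.2979*k - 1.5438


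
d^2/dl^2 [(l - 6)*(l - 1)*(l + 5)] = 6*l - 4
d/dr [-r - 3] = -1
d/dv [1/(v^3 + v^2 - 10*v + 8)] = (-3*v^2 - 2*v + 10)/(v^3 + v^2 - 10*v + 8)^2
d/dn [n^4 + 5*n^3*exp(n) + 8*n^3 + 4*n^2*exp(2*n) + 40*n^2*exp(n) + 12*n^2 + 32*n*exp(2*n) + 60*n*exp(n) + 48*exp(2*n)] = 5*n^3*exp(n) + 4*n^3 + 8*n^2*exp(2*n) + 55*n^2*exp(n) + 24*n^2 + 72*n*exp(2*n) + 140*n*exp(n) + 24*n + 128*exp(2*n) + 60*exp(n)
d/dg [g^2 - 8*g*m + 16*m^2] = 2*g - 8*m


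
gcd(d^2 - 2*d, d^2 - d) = d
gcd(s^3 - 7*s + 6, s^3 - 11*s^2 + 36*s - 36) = s - 2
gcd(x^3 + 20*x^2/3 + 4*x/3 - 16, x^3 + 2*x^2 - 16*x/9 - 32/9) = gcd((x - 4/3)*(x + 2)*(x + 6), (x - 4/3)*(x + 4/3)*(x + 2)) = x^2 + 2*x/3 - 8/3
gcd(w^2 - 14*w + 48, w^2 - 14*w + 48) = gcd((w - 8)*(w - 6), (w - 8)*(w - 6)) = w^2 - 14*w + 48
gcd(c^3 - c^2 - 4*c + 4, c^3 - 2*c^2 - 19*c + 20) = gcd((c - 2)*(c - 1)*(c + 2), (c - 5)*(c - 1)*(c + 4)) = c - 1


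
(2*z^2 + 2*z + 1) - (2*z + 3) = 2*z^2 - 2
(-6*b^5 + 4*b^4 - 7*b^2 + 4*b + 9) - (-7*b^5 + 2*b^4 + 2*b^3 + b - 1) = b^5 + 2*b^4 - 2*b^3 - 7*b^2 + 3*b + 10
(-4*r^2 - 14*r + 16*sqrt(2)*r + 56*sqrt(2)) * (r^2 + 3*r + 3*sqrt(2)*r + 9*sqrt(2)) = -4*r^4 - 26*r^3 + 4*sqrt(2)*r^3 + 26*sqrt(2)*r^2 + 54*r^2 + 42*sqrt(2)*r + 624*r + 1008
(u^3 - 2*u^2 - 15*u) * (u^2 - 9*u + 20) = u^5 - 11*u^4 + 23*u^3 + 95*u^2 - 300*u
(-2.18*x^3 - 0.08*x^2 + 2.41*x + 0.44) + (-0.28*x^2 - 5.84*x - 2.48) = -2.18*x^3 - 0.36*x^2 - 3.43*x - 2.04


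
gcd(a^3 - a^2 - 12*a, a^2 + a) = a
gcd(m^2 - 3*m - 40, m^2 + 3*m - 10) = m + 5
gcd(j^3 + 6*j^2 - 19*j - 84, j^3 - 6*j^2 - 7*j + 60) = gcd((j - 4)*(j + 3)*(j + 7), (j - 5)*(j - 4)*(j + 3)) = j^2 - j - 12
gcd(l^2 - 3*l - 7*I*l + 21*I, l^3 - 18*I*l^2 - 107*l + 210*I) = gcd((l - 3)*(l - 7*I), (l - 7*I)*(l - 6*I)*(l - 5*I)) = l - 7*I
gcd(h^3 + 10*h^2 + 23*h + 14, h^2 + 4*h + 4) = h + 2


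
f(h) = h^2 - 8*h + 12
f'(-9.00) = -26.00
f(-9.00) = 165.00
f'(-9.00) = -26.00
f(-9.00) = 165.00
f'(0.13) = -7.74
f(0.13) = 10.98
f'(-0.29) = -8.58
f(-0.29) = 14.40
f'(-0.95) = -9.90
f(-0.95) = 20.50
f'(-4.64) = -17.28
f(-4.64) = 70.65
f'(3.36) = -1.28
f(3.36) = -3.59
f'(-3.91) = -15.82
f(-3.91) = 58.57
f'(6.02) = 4.04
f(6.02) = 0.08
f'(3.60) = -0.80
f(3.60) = -3.84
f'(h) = 2*h - 8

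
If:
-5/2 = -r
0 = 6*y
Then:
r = 5/2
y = 0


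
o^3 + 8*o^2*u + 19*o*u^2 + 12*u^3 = (o + u)*(o + 3*u)*(o + 4*u)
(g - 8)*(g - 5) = g^2 - 13*g + 40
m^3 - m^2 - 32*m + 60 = (m - 5)*(m - 2)*(m + 6)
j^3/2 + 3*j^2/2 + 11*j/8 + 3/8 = (j/2 + 1/2)*(j + 1/2)*(j + 3/2)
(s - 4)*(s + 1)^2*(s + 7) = s^4 + 5*s^3 - 21*s^2 - 53*s - 28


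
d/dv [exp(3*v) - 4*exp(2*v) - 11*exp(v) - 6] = (3*exp(2*v) - 8*exp(v) - 11)*exp(v)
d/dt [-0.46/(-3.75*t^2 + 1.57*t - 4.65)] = (0.7222 - 3.45*t)/(3.75*t^2 - 1.57*t + 4.65)^2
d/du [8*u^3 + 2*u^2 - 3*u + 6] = 24*u^2 + 4*u - 3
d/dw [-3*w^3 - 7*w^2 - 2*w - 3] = -9*w^2 - 14*w - 2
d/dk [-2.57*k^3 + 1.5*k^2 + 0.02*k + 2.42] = -7.71*k^2 + 3.0*k + 0.02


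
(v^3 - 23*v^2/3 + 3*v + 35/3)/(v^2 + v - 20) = (v^3 - 23*v^2/3 + 3*v + 35/3)/(v^2 + v - 20)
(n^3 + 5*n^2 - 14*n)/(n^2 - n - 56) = n*(n - 2)/(n - 8)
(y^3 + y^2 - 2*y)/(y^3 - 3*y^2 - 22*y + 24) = y*(y + 2)/(y^2 - 2*y - 24)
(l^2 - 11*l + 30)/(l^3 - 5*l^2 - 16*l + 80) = (l - 6)/(l^2 - 16)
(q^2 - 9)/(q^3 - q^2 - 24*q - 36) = (q - 3)/(q^2 - 4*q - 12)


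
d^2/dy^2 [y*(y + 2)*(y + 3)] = 6*y + 10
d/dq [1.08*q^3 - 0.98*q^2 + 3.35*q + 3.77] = 3.24*q^2 - 1.96*q + 3.35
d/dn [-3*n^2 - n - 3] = -6*n - 1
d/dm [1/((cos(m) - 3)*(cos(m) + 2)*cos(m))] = (3*sin(m) - 6*sin(m)/cos(m)^2 - 2*tan(m))/((cos(m) - 3)^2*(cos(m) + 2)^2)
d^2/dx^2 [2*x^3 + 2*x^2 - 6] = 12*x + 4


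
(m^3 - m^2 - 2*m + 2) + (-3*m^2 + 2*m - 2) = m^3 - 4*m^2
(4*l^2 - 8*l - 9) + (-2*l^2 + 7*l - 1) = 2*l^2 - l - 10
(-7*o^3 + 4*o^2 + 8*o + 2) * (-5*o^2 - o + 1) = 35*o^5 - 13*o^4 - 51*o^3 - 14*o^2 + 6*o + 2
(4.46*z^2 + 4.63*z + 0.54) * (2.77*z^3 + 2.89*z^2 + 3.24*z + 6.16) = 12.3542*z^5 + 25.7145*z^4 + 29.3269*z^3 + 44.0354*z^2 + 30.2704*z + 3.3264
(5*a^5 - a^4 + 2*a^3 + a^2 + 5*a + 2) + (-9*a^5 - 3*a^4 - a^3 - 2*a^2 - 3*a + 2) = -4*a^5 - 4*a^4 + a^3 - a^2 + 2*a + 4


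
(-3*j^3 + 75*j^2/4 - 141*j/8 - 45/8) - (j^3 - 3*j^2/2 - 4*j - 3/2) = -4*j^3 + 81*j^2/4 - 109*j/8 - 33/8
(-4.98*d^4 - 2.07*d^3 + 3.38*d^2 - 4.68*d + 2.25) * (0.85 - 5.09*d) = 25.3482*d^5 + 6.3033*d^4 - 18.9637*d^3 + 26.6942*d^2 - 15.4305*d + 1.9125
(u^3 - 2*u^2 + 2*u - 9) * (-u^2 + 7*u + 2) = -u^5 + 9*u^4 - 14*u^3 + 19*u^2 - 59*u - 18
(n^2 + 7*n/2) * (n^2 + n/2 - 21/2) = n^4 + 4*n^3 - 35*n^2/4 - 147*n/4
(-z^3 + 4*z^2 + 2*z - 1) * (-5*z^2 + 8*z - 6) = 5*z^5 - 28*z^4 + 28*z^3 - 3*z^2 - 20*z + 6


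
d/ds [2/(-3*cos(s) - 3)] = -2*sin(s)/(3*(cos(s) + 1)^2)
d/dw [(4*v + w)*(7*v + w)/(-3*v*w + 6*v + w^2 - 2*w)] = ((4*v + w)*(7*v + w)*(3*v - 2*w + 2) - (11*v + 2*w)*(3*v*w - 6*v - w^2 + 2*w))/(3*v*w - 6*v - w^2 + 2*w)^2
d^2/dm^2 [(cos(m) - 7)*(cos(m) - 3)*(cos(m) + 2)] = -7*cos(m)/4 + 16*cos(2*m) - 9*cos(3*m)/4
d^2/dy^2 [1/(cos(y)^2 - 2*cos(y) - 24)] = (8*sin(y)^4 - 204*sin(y)^2 - 81*cos(y) - 3*cos(3*y) + 84)/(2*(sin(y)^2 + 2*cos(y) + 23)^3)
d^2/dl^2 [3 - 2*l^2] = -4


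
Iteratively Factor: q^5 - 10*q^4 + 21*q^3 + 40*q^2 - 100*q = (q - 2)*(q^4 - 8*q^3 + 5*q^2 + 50*q) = (q - 2)*(q + 2)*(q^3 - 10*q^2 + 25*q) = (q - 5)*(q - 2)*(q + 2)*(q^2 - 5*q) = (q - 5)^2*(q - 2)*(q + 2)*(q)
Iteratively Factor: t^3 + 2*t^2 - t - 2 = (t + 2)*(t^2 - 1) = (t + 1)*(t + 2)*(t - 1)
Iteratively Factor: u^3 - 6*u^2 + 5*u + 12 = (u - 3)*(u^2 - 3*u - 4) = (u - 4)*(u - 3)*(u + 1)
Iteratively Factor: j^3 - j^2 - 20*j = (j - 5)*(j^2 + 4*j) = (j - 5)*(j + 4)*(j)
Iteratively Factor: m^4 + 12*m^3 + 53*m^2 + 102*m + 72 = (m + 2)*(m^3 + 10*m^2 + 33*m + 36) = (m + 2)*(m + 4)*(m^2 + 6*m + 9) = (m + 2)*(m + 3)*(m + 4)*(m + 3)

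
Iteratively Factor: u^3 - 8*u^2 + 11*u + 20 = (u - 4)*(u^2 - 4*u - 5) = (u - 4)*(u + 1)*(u - 5)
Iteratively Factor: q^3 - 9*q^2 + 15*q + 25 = (q + 1)*(q^2 - 10*q + 25) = (q - 5)*(q + 1)*(q - 5)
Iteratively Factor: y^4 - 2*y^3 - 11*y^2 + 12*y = (y - 4)*(y^3 + 2*y^2 - 3*y) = y*(y - 4)*(y^2 + 2*y - 3) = y*(y - 4)*(y + 3)*(y - 1)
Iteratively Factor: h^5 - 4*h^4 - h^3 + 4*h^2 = (h)*(h^4 - 4*h^3 - h^2 + 4*h) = h*(h - 1)*(h^3 - 3*h^2 - 4*h) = h*(h - 1)*(h + 1)*(h^2 - 4*h) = h*(h - 4)*(h - 1)*(h + 1)*(h)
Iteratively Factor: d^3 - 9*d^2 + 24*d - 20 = (d - 2)*(d^2 - 7*d + 10) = (d - 5)*(d - 2)*(d - 2)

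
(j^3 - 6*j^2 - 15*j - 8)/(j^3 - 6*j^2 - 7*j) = (j^2 - 7*j - 8)/(j*(j - 7))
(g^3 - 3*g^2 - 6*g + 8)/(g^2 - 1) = (g^2 - 2*g - 8)/(g + 1)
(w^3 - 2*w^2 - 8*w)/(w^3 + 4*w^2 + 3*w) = (w^2 - 2*w - 8)/(w^2 + 4*w + 3)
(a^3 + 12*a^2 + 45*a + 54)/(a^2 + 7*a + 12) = (a^2 + 9*a + 18)/(a + 4)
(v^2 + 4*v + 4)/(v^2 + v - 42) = (v^2 + 4*v + 4)/(v^2 + v - 42)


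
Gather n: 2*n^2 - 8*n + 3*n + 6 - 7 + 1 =2*n^2 - 5*n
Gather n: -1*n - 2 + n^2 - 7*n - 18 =n^2 - 8*n - 20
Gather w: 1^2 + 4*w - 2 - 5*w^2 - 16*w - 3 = -5*w^2 - 12*w - 4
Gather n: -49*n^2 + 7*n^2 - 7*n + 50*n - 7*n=-42*n^2 + 36*n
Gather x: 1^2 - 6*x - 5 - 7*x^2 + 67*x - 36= -7*x^2 + 61*x - 40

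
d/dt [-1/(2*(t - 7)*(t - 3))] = (t - 5)/((t - 7)^2*(t - 3)^2)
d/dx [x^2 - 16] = 2*x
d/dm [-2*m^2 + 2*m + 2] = 2 - 4*m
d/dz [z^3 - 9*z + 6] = 3*z^2 - 9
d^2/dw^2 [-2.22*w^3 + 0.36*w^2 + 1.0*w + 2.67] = 0.72 - 13.32*w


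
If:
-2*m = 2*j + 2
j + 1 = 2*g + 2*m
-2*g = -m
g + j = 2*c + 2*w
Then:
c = -w - 1/2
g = 0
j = -1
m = 0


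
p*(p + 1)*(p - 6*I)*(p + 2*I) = p^4 + p^3 - 4*I*p^3 + 12*p^2 - 4*I*p^2 + 12*p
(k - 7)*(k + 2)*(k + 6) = k^3 + k^2 - 44*k - 84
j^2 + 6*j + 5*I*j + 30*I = (j + 6)*(j + 5*I)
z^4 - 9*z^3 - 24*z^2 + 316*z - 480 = (z - 8)*(z - 5)*(z - 2)*(z + 6)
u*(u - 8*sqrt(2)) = u^2 - 8*sqrt(2)*u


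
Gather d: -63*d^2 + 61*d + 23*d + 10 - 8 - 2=-63*d^2 + 84*d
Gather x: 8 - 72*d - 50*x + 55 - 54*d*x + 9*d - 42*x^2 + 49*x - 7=-63*d - 42*x^2 + x*(-54*d - 1) + 56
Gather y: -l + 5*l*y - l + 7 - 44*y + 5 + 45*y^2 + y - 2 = -2*l + 45*y^2 + y*(5*l - 43) + 10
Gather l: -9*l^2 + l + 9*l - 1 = -9*l^2 + 10*l - 1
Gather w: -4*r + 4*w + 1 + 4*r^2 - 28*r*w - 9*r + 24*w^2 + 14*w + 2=4*r^2 - 13*r + 24*w^2 + w*(18 - 28*r) + 3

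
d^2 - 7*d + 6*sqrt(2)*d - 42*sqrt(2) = (d - 7)*(d + 6*sqrt(2))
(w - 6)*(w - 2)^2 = w^3 - 10*w^2 + 28*w - 24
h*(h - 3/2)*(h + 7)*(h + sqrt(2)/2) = h^4 + sqrt(2)*h^3/2 + 11*h^3/2 - 21*h^2/2 + 11*sqrt(2)*h^2/4 - 21*sqrt(2)*h/4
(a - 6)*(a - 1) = a^2 - 7*a + 6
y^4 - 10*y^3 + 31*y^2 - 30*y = y*(y - 5)*(y - 3)*(y - 2)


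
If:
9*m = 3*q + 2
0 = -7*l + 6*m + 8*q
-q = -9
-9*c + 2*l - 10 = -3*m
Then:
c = 541/189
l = 274/21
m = 29/9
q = 9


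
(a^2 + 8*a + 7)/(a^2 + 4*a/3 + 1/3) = 3*(a + 7)/(3*a + 1)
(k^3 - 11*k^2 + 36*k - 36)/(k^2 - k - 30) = (k^2 - 5*k + 6)/(k + 5)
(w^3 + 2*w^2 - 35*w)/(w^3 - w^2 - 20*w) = (w + 7)/(w + 4)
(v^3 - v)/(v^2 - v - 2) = v*(v - 1)/(v - 2)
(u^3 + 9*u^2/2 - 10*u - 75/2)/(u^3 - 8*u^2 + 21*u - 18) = (2*u^2 + 15*u + 25)/(2*(u^2 - 5*u + 6))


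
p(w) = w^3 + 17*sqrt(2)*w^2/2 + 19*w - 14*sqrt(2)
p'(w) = 3*w^2 + 17*sqrt(2)*w + 19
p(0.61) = -3.51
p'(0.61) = 34.78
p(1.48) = 37.89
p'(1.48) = 61.15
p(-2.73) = -2.43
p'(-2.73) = -24.27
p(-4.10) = 35.45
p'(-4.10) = -29.14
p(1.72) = 53.53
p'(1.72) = 69.23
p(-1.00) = -27.78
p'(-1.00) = -2.04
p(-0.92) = -27.88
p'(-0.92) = -0.58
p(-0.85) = -27.88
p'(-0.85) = 0.73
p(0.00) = -19.80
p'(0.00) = 19.00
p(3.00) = 172.39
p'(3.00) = 118.12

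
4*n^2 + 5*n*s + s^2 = (n + s)*(4*n + s)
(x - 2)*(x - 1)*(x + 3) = x^3 - 7*x + 6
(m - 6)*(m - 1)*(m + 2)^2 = m^4 - 3*m^3 - 18*m^2 - 4*m + 24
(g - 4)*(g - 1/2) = g^2 - 9*g/2 + 2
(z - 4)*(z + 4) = z^2 - 16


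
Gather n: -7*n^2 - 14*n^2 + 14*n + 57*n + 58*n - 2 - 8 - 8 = -21*n^2 + 129*n - 18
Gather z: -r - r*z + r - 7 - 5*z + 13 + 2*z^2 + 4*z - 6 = 2*z^2 + z*(-r - 1)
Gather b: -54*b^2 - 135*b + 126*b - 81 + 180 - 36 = -54*b^2 - 9*b + 63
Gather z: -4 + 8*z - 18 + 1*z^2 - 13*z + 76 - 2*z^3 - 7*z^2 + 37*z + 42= -2*z^3 - 6*z^2 + 32*z + 96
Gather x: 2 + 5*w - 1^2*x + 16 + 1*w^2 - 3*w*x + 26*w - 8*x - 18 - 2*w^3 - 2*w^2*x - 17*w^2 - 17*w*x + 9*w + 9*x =-2*w^3 - 16*w^2 + 40*w + x*(-2*w^2 - 20*w)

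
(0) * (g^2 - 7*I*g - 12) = 0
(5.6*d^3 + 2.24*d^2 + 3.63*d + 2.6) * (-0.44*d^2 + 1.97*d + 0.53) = -2.464*d^5 + 10.0464*d^4 + 5.7836*d^3 + 7.1943*d^2 + 7.0459*d + 1.378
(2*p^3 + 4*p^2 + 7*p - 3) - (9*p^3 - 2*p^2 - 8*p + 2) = -7*p^3 + 6*p^2 + 15*p - 5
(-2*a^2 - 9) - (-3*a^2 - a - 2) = a^2 + a - 7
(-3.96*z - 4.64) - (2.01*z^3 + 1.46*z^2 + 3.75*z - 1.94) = -2.01*z^3 - 1.46*z^2 - 7.71*z - 2.7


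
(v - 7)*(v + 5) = v^2 - 2*v - 35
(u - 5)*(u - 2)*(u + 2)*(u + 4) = u^4 - u^3 - 24*u^2 + 4*u + 80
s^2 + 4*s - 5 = (s - 1)*(s + 5)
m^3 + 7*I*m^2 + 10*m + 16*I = (m - 2*I)*(m + I)*(m + 8*I)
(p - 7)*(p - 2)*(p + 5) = p^3 - 4*p^2 - 31*p + 70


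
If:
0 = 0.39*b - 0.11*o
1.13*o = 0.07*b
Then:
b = 0.00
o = 0.00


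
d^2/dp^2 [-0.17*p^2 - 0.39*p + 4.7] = -0.340000000000000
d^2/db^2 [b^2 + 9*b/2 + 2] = 2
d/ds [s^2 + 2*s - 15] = 2*s + 2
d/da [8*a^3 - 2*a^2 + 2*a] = 24*a^2 - 4*a + 2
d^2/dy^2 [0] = 0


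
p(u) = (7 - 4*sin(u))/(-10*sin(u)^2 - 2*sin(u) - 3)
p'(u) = (7 - 4*sin(u))*(20*sin(u)*cos(u) + 2*cos(u))/(-10*sin(u)^2 - 2*sin(u) - 3)^2 - 4*cos(u)/(-10*sin(u)^2 - 2*sin(u) - 3) = 2*(-20*sin(u)^2 + 70*sin(u) + 13)*cos(u)/(10*sin(u)^2 + 2*sin(u) + 3)^2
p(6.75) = -0.88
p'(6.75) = 2.06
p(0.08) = -2.07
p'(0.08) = 3.54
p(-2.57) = -1.89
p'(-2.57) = 2.20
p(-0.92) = -1.32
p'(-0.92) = -1.12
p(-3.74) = -0.65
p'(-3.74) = -1.43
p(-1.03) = -1.21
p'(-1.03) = -0.85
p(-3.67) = -0.76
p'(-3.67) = -1.74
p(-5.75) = -0.75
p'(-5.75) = 1.72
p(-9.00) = -2.23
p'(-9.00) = 2.34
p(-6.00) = -1.36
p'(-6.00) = 3.16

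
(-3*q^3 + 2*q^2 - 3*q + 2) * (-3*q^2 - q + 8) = 9*q^5 - 3*q^4 - 17*q^3 + 13*q^2 - 26*q + 16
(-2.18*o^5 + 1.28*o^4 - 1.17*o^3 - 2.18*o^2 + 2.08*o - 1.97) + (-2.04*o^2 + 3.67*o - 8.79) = -2.18*o^5 + 1.28*o^4 - 1.17*o^3 - 4.22*o^2 + 5.75*o - 10.76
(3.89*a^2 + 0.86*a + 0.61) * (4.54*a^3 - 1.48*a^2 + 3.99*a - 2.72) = 17.6606*a^5 - 1.8528*a^4 + 17.0177*a^3 - 8.0522*a^2 + 0.0947*a - 1.6592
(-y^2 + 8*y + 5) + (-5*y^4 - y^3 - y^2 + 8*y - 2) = -5*y^4 - y^3 - 2*y^2 + 16*y + 3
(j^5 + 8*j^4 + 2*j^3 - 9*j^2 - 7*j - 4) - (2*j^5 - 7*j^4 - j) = -j^5 + 15*j^4 + 2*j^3 - 9*j^2 - 6*j - 4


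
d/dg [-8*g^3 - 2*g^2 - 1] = 4*g*(-6*g - 1)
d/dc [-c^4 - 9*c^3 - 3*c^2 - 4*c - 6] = -4*c^3 - 27*c^2 - 6*c - 4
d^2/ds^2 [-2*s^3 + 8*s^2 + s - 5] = 16 - 12*s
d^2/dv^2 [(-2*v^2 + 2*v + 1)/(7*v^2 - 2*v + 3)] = 2*(70*v^3 + 273*v^2 - 168*v - 23)/(343*v^6 - 294*v^5 + 525*v^4 - 260*v^3 + 225*v^2 - 54*v + 27)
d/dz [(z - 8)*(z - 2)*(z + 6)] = 3*z^2 - 8*z - 44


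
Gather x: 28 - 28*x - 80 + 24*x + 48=-4*x - 4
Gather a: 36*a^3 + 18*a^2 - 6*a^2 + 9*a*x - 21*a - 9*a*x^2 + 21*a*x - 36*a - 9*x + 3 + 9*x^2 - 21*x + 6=36*a^3 + 12*a^2 + a*(-9*x^2 + 30*x - 57) + 9*x^2 - 30*x + 9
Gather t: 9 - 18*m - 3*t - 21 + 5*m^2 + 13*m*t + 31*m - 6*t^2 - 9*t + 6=5*m^2 + 13*m - 6*t^2 + t*(13*m - 12) - 6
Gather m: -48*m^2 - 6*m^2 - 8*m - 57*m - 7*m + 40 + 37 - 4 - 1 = -54*m^2 - 72*m + 72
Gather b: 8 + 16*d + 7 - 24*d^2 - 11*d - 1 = -24*d^2 + 5*d + 14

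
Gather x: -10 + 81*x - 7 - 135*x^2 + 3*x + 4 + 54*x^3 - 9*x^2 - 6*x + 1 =54*x^3 - 144*x^2 + 78*x - 12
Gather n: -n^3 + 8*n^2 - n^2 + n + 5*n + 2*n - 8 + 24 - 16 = -n^3 + 7*n^2 + 8*n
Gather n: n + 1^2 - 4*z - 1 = n - 4*z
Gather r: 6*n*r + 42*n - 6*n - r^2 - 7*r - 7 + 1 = 36*n - r^2 + r*(6*n - 7) - 6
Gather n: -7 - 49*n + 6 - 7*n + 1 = -56*n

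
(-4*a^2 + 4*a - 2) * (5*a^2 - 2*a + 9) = -20*a^4 + 28*a^3 - 54*a^2 + 40*a - 18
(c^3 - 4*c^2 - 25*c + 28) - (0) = c^3 - 4*c^2 - 25*c + 28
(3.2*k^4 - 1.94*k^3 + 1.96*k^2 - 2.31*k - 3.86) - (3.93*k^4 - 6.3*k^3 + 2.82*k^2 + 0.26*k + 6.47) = -0.73*k^4 + 4.36*k^3 - 0.86*k^2 - 2.57*k - 10.33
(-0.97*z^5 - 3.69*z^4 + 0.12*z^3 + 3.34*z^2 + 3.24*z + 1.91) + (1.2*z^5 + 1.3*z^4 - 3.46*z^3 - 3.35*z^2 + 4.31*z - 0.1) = 0.23*z^5 - 2.39*z^4 - 3.34*z^3 - 0.0100000000000002*z^2 + 7.55*z + 1.81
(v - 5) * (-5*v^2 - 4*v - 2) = -5*v^3 + 21*v^2 + 18*v + 10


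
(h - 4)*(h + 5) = h^2 + h - 20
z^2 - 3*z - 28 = (z - 7)*(z + 4)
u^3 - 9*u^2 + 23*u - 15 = (u - 5)*(u - 3)*(u - 1)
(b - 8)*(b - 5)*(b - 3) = b^3 - 16*b^2 + 79*b - 120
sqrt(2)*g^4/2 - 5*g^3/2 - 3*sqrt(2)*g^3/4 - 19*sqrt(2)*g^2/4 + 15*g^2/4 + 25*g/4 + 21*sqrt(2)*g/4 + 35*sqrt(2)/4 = (g - 5/2)*(g + 1)*(g - 7*sqrt(2)/2)*(sqrt(2)*g/2 + 1)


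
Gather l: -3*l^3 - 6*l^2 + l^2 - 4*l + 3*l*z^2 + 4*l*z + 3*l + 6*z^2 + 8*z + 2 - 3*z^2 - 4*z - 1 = -3*l^3 - 5*l^2 + l*(3*z^2 + 4*z - 1) + 3*z^2 + 4*z + 1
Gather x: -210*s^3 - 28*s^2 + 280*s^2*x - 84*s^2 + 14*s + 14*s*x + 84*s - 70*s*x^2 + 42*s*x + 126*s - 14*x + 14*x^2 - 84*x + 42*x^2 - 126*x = -210*s^3 - 112*s^2 + 224*s + x^2*(56 - 70*s) + x*(280*s^2 + 56*s - 224)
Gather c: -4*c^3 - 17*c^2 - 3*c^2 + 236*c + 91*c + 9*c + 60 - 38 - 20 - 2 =-4*c^3 - 20*c^2 + 336*c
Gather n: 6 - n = 6 - n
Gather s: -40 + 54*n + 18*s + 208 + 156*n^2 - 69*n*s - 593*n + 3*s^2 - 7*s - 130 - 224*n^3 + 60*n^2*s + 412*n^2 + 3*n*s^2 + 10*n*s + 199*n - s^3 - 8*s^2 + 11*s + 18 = -224*n^3 + 568*n^2 - 340*n - s^3 + s^2*(3*n - 5) + s*(60*n^2 - 59*n + 22) + 56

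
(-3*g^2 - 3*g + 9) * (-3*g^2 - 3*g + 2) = 9*g^4 + 18*g^3 - 24*g^2 - 33*g + 18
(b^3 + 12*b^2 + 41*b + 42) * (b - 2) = b^4 + 10*b^3 + 17*b^2 - 40*b - 84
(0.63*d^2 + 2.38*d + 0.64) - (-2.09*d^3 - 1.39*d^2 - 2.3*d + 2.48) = 2.09*d^3 + 2.02*d^2 + 4.68*d - 1.84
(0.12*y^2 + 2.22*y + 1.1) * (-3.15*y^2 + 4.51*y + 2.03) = -0.378*y^4 - 6.4518*y^3 + 6.7908*y^2 + 9.4676*y + 2.233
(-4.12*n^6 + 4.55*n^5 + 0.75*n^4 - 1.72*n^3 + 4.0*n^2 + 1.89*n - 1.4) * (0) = 0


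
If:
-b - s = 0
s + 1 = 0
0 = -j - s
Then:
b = 1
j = 1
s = -1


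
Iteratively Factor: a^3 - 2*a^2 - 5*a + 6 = (a - 3)*(a^2 + a - 2) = (a - 3)*(a - 1)*(a + 2)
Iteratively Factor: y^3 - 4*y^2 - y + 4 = (y + 1)*(y^2 - 5*y + 4) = (y - 1)*(y + 1)*(y - 4)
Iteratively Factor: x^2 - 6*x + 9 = (x - 3)*(x - 3)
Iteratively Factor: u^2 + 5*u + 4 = (u + 4)*(u + 1)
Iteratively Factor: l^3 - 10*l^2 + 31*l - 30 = (l - 3)*(l^2 - 7*l + 10) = (l - 5)*(l - 3)*(l - 2)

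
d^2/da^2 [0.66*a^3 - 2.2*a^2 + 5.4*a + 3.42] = 3.96*a - 4.4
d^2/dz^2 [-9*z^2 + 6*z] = -18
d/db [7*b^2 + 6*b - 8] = 14*b + 6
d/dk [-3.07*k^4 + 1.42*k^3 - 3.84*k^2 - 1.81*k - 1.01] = -12.28*k^3 + 4.26*k^2 - 7.68*k - 1.81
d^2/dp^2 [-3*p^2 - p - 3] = -6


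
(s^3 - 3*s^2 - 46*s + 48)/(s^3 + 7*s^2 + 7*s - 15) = (s^2 - 2*s - 48)/(s^2 + 8*s + 15)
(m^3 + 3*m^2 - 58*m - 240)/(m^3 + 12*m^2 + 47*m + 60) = (m^2 - 2*m - 48)/(m^2 + 7*m + 12)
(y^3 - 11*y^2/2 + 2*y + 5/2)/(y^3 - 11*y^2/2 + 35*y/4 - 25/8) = 4*(2*y^3 - 11*y^2 + 4*y + 5)/(8*y^3 - 44*y^2 + 70*y - 25)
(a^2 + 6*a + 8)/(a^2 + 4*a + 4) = (a + 4)/(a + 2)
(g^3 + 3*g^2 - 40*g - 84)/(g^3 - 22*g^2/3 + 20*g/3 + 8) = 3*(g^2 + 9*g + 14)/(3*g^2 - 4*g - 4)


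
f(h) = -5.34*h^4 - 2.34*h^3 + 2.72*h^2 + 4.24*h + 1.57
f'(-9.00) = 14958.10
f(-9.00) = -33146.15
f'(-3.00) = 501.46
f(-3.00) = -356.03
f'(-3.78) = 1037.03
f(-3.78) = -939.41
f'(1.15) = -31.27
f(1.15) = -2.86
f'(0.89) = -11.54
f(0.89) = 2.50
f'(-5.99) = 4310.51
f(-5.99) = -6297.93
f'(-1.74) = 86.05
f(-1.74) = -34.19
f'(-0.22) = 2.93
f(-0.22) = 0.78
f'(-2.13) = 167.22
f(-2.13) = -82.42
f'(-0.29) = 2.59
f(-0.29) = 0.59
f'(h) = -21.36*h^3 - 7.02*h^2 + 5.44*h + 4.24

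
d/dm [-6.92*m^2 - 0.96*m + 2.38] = -13.84*m - 0.96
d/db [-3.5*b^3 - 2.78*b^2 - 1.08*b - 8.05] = -10.5*b^2 - 5.56*b - 1.08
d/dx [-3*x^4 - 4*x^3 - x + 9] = -12*x^3 - 12*x^2 - 1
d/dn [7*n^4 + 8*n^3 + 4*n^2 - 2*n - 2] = 28*n^3 + 24*n^2 + 8*n - 2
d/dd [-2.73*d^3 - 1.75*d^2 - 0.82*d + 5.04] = -8.19*d^2 - 3.5*d - 0.82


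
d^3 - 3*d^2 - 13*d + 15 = (d - 5)*(d - 1)*(d + 3)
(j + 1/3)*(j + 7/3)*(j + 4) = j^3 + 20*j^2/3 + 103*j/9 + 28/9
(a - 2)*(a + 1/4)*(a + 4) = a^3 + 9*a^2/4 - 15*a/2 - 2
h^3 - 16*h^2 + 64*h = h*(h - 8)^2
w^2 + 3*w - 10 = (w - 2)*(w + 5)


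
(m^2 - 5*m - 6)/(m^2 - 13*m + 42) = (m + 1)/(m - 7)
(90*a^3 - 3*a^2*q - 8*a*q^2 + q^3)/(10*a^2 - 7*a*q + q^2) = (-18*a^2 - 3*a*q + q^2)/(-2*a + q)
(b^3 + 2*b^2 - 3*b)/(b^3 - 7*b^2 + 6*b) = (b + 3)/(b - 6)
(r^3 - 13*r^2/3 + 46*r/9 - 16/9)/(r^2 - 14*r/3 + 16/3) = (3*r^2 - 5*r + 2)/(3*(r - 2))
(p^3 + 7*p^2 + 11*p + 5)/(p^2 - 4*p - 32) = (p^3 + 7*p^2 + 11*p + 5)/(p^2 - 4*p - 32)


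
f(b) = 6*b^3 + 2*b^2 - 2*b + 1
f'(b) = 18*b^2 + 4*b - 2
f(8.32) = 3578.39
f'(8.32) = 1277.28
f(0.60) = 1.82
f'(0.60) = 6.88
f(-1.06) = -1.78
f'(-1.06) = 13.98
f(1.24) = 13.03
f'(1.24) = 30.64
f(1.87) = 43.49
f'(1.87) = 68.42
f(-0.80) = 0.81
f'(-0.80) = 6.32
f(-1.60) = -15.26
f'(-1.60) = 37.68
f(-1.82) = -24.91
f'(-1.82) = 50.34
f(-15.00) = -19769.00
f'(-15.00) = 3988.00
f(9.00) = 4519.00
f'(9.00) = 1492.00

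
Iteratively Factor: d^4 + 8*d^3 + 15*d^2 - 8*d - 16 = (d + 1)*(d^3 + 7*d^2 + 8*d - 16) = (d + 1)*(d + 4)*(d^2 + 3*d - 4) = (d + 1)*(d + 4)^2*(d - 1)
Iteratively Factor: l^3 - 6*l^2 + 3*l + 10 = (l + 1)*(l^2 - 7*l + 10) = (l - 2)*(l + 1)*(l - 5)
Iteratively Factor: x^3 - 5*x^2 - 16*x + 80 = (x - 5)*(x^2 - 16) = (x - 5)*(x + 4)*(x - 4)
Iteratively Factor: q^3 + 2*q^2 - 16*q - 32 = (q - 4)*(q^2 + 6*q + 8) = (q - 4)*(q + 2)*(q + 4)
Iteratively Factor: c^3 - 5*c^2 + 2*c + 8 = (c - 4)*(c^2 - c - 2) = (c - 4)*(c + 1)*(c - 2)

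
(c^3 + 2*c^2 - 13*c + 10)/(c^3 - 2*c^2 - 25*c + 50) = (c - 1)/(c - 5)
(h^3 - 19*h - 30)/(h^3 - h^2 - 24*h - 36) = (h - 5)/(h - 6)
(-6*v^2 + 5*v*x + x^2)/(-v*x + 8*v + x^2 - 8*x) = (6*v + x)/(x - 8)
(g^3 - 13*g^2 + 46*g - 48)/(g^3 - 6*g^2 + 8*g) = (g^2 - 11*g + 24)/(g*(g - 4))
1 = 1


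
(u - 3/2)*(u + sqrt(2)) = u^2 - 3*u/2 + sqrt(2)*u - 3*sqrt(2)/2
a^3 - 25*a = a*(a - 5)*(a + 5)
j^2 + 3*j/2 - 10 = (j - 5/2)*(j + 4)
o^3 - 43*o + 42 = (o - 6)*(o - 1)*(o + 7)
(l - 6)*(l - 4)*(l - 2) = l^3 - 12*l^2 + 44*l - 48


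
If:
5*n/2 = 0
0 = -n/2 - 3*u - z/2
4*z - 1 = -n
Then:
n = 0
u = -1/24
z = 1/4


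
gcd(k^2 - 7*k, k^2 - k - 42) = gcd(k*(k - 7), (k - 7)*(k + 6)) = k - 7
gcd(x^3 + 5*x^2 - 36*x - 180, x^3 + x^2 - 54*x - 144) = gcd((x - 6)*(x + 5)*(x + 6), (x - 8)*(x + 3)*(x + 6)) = x + 6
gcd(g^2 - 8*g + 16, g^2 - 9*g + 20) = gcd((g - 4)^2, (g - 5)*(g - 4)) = g - 4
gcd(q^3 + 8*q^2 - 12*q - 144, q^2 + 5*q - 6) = q + 6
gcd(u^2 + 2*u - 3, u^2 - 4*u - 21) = u + 3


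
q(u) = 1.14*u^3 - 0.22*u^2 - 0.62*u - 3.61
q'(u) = 3.42*u^2 - 0.44*u - 0.62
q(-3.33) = -46.08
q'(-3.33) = 38.77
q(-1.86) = -10.55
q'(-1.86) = 12.03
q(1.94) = 2.68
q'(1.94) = 11.40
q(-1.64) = -8.21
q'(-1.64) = 9.30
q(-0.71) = -3.69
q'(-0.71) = 1.42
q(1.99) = 3.27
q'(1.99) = 12.05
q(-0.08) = -3.56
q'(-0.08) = -0.56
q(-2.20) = -15.45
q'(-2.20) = 16.90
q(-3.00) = -34.51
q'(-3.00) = 31.48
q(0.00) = -3.61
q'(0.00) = -0.62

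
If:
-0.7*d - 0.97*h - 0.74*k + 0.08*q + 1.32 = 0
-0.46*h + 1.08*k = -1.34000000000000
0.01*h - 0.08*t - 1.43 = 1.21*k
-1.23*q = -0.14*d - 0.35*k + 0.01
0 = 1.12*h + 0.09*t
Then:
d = 3.47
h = -0.15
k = -1.30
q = 0.02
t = 1.81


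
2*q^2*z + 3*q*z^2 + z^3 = z*(q + z)*(2*q + z)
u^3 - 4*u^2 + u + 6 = (u - 3)*(u - 2)*(u + 1)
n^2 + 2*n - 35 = (n - 5)*(n + 7)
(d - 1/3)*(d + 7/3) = d^2 + 2*d - 7/9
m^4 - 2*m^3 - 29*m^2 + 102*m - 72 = (m - 4)*(m - 3)*(m - 1)*(m + 6)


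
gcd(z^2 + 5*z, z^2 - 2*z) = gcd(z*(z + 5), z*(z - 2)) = z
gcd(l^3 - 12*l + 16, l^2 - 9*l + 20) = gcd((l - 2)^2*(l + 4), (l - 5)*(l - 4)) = 1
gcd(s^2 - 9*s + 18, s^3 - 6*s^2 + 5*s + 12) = s - 3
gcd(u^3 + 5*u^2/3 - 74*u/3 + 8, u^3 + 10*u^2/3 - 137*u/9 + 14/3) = u^2 + 17*u/3 - 2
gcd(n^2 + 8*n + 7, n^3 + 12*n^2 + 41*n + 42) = n + 7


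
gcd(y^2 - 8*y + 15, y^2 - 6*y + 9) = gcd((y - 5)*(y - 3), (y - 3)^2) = y - 3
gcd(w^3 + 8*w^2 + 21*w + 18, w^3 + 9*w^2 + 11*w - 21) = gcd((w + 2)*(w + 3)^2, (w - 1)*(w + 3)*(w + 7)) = w + 3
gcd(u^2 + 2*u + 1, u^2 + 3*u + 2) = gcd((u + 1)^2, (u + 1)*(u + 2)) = u + 1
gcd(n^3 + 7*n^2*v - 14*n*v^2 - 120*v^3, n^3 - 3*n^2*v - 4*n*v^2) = -n + 4*v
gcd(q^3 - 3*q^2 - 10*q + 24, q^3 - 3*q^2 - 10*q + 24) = q^3 - 3*q^2 - 10*q + 24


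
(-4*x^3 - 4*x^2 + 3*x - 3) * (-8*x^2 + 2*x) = 32*x^5 + 24*x^4 - 32*x^3 + 30*x^2 - 6*x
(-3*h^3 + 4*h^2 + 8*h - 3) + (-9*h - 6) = -3*h^3 + 4*h^2 - h - 9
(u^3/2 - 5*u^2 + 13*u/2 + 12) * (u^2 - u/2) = u^5/2 - 21*u^4/4 + 9*u^3 + 35*u^2/4 - 6*u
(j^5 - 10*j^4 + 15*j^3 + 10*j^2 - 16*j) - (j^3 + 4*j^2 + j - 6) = j^5 - 10*j^4 + 14*j^3 + 6*j^2 - 17*j + 6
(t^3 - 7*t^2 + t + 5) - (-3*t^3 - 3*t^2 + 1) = 4*t^3 - 4*t^2 + t + 4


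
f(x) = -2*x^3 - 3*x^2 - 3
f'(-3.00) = -36.00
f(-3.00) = 24.00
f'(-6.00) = -180.00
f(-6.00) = 321.00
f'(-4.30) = -85.14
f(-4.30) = 100.54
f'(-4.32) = -86.05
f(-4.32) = 102.26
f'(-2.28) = -17.51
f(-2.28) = 5.11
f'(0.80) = -8.64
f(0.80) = -5.94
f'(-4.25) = -82.88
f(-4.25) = 96.34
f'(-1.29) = -2.24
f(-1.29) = -3.70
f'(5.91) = -245.03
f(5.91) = -520.63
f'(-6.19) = -192.76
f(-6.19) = 356.41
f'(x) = -6*x^2 - 6*x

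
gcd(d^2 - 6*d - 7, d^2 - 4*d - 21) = d - 7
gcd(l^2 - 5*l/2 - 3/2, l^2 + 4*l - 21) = l - 3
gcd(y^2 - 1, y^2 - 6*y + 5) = y - 1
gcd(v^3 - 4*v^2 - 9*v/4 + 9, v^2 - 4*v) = v - 4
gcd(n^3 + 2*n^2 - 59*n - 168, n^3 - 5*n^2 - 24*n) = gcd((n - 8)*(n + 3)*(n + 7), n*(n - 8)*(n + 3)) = n^2 - 5*n - 24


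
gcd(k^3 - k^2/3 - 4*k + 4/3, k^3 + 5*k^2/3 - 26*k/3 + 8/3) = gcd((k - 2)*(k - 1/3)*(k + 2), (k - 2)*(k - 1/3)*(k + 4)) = k^2 - 7*k/3 + 2/3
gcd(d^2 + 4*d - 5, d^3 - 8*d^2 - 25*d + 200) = d + 5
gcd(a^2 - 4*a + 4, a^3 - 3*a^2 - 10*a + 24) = a - 2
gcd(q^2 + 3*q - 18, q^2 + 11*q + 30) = q + 6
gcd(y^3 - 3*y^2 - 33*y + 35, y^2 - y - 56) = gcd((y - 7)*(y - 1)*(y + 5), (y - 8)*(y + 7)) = 1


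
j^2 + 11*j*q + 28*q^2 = (j + 4*q)*(j + 7*q)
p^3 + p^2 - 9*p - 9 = (p - 3)*(p + 1)*(p + 3)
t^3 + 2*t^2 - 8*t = t*(t - 2)*(t + 4)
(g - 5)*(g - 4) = g^2 - 9*g + 20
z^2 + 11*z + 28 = (z + 4)*(z + 7)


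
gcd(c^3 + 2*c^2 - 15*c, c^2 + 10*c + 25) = c + 5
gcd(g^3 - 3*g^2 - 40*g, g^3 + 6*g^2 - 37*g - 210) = g + 5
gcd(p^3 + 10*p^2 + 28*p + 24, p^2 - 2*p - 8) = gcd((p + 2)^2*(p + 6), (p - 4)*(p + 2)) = p + 2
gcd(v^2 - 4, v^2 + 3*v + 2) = v + 2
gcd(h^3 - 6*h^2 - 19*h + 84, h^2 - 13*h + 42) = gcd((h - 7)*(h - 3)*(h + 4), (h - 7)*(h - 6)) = h - 7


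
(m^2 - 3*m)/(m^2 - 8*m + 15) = m/(m - 5)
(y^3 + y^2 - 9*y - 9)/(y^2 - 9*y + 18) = (y^2 + 4*y + 3)/(y - 6)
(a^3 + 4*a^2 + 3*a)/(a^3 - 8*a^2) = (a^2 + 4*a + 3)/(a*(a - 8))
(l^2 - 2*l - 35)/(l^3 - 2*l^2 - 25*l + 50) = (l - 7)/(l^2 - 7*l + 10)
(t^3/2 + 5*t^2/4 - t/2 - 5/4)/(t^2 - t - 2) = (2*t^2 + 3*t - 5)/(4*(t - 2))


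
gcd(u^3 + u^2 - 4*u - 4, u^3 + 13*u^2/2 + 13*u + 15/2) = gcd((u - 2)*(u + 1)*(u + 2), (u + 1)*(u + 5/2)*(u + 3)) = u + 1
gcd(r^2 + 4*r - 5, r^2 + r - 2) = r - 1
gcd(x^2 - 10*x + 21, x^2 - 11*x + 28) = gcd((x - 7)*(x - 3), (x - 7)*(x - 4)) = x - 7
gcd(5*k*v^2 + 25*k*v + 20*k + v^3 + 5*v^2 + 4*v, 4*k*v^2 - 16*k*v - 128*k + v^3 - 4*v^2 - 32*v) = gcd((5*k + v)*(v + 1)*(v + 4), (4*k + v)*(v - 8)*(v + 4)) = v + 4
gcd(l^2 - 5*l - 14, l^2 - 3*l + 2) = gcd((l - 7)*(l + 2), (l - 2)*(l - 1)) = 1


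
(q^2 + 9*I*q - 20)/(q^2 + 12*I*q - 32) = (q + 5*I)/(q + 8*I)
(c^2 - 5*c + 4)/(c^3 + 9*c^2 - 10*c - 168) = (c - 1)/(c^2 + 13*c + 42)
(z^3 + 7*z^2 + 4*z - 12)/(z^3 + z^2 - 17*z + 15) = (z^2 + 8*z + 12)/(z^2 + 2*z - 15)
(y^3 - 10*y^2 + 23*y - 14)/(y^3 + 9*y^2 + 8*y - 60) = (y^2 - 8*y + 7)/(y^2 + 11*y + 30)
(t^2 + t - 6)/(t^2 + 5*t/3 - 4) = 3*(t - 2)/(3*t - 4)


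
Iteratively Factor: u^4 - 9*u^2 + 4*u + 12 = (u - 2)*(u^3 + 2*u^2 - 5*u - 6) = (u - 2)*(u + 1)*(u^2 + u - 6) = (u - 2)*(u + 1)*(u + 3)*(u - 2)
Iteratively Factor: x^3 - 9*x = (x)*(x^2 - 9) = x*(x + 3)*(x - 3)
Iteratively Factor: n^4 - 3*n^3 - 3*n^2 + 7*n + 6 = (n - 3)*(n^3 - 3*n - 2) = (n - 3)*(n + 1)*(n^2 - n - 2) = (n - 3)*(n - 2)*(n + 1)*(n + 1)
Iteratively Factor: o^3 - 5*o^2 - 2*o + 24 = (o - 3)*(o^2 - 2*o - 8) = (o - 4)*(o - 3)*(o + 2)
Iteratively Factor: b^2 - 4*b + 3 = (b - 3)*(b - 1)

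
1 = 1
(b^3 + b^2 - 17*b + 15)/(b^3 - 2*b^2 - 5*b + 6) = (b + 5)/(b + 2)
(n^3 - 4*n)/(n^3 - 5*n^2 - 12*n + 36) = n*(n + 2)/(n^2 - 3*n - 18)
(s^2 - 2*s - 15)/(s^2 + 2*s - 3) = (s - 5)/(s - 1)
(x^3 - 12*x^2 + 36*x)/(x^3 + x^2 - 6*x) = (x^2 - 12*x + 36)/(x^2 + x - 6)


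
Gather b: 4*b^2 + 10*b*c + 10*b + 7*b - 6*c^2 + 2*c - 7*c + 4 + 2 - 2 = 4*b^2 + b*(10*c + 17) - 6*c^2 - 5*c + 4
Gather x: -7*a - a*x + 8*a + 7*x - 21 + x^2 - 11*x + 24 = a + x^2 + x*(-a - 4) + 3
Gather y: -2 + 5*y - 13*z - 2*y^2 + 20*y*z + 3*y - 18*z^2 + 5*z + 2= -2*y^2 + y*(20*z + 8) - 18*z^2 - 8*z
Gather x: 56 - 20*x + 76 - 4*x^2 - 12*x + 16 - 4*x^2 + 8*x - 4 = -8*x^2 - 24*x + 144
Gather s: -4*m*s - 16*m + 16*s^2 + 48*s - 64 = -16*m + 16*s^2 + s*(48 - 4*m) - 64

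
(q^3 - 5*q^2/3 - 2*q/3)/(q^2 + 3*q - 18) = q*(3*q^2 - 5*q - 2)/(3*(q^2 + 3*q - 18))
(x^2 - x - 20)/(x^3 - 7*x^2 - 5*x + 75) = (x + 4)/(x^2 - 2*x - 15)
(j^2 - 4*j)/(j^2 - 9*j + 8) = j*(j - 4)/(j^2 - 9*j + 8)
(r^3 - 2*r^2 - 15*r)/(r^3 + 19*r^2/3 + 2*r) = 3*(r^2 - 2*r - 15)/(3*r^2 + 19*r + 6)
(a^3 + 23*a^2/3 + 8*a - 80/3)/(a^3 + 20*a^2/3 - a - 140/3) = (3*a - 4)/(3*a - 7)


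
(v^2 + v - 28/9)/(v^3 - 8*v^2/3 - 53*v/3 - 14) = (v - 4/3)/(v^2 - 5*v - 6)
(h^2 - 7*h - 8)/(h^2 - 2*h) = (h^2 - 7*h - 8)/(h*(h - 2))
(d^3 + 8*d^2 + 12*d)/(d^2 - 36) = d*(d + 2)/(d - 6)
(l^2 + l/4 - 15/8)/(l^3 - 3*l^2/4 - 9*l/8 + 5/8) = (2*l + 3)/(2*l^2 + l - 1)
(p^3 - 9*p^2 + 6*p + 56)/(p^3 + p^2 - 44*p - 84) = (p - 4)/(p + 6)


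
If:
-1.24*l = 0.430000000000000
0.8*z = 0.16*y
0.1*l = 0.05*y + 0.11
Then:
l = -0.35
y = -2.89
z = -0.58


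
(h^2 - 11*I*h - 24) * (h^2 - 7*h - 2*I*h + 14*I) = h^4 - 7*h^3 - 13*I*h^3 - 46*h^2 + 91*I*h^2 + 322*h + 48*I*h - 336*I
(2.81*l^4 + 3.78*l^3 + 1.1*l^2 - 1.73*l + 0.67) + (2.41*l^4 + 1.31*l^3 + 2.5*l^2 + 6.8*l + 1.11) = 5.22*l^4 + 5.09*l^3 + 3.6*l^2 + 5.07*l + 1.78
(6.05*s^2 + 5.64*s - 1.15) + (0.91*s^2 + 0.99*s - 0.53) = 6.96*s^2 + 6.63*s - 1.68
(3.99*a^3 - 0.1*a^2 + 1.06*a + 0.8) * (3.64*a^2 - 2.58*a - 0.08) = 14.5236*a^5 - 10.6582*a^4 + 3.7972*a^3 + 0.1852*a^2 - 2.1488*a - 0.064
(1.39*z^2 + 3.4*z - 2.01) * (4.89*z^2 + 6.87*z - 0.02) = 6.7971*z^4 + 26.1753*z^3 + 13.5013*z^2 - 13.8767*z + 0.0402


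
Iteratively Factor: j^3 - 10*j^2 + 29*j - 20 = (j - 4)*(j^2 - 6*j + 5) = (j - 4)*(j - 1)*(j - 5)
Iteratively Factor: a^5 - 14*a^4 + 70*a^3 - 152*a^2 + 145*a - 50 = (a - 1)*(a^4 - 13*a^3 + 57*a^2 - 95*a + 50) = (a - 1)^2*(a^3 - 12*a^2 + 45*a - 50) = (a - 5)*(a - 1)^2*(a^2 - 7*a + 10) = (a - 5)*(a - 2)*(a - 1)^2*(a - 5)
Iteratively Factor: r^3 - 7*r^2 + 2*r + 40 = (r - 4)*(r^2 - 3*r - 10) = (r - 4)*(r + 2)*(r - 5)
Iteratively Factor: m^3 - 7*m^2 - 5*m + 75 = (m - 5)*(m^2 - 2*m - 15) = (m - 5)*(m + 3)*(m - 5)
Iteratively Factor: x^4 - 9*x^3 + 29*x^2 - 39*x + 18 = (x - 1)*(x^3 - 8*x^2 + 21*x - 18) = (x - 3)*(x - 1)*(x^2 - 5*x + 6) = (x - 3)*(x - 2)*(x - 1)*(x - 3)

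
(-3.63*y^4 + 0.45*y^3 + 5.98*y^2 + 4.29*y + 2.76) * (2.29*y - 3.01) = -8.3127*y^5 + 11.9568*y^4 + 12.3397*y^3 - 8.1757*y^2 - 6.5925*y - 8.3076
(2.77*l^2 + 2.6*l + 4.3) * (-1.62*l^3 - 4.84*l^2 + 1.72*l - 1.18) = -4.4874*l^5 - 17.6188*l^4 - 14.7856*l^3 - 19.6086*l^2 + 4.328*l - 5.074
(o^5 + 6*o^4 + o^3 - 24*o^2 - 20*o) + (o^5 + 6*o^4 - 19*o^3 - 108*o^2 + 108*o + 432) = 2*o^5 + 12*o^4 - 18*o^3 - 132*o^2 + 88*o + 432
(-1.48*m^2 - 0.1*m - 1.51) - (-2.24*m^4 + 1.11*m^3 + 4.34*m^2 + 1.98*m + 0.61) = 2.24*m^4 - 1.11*m^3 - 5.82*m^2 - 2.08*m - 2.12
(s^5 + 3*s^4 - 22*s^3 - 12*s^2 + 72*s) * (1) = s^5 + 3*s^4 - 22*s^3 - 12*s^2 + 72*s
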